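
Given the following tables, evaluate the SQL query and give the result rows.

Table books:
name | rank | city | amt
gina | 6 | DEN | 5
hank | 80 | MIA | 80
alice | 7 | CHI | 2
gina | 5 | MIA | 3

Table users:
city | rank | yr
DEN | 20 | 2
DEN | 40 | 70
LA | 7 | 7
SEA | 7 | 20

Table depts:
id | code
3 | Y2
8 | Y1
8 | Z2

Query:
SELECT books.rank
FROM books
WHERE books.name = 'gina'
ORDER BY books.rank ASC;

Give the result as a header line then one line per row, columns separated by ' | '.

After WHERE (2 rows):
books.name | books.rank | books.city | books.amt
gina | 6 | DEN | 5
gina | 5 | MIA | 3
After SELECT (2 rows):
books.rank
6
5
After ORDER BY (2 rows):
books.rank
5
6

== RESULT ==
books.rank
5
6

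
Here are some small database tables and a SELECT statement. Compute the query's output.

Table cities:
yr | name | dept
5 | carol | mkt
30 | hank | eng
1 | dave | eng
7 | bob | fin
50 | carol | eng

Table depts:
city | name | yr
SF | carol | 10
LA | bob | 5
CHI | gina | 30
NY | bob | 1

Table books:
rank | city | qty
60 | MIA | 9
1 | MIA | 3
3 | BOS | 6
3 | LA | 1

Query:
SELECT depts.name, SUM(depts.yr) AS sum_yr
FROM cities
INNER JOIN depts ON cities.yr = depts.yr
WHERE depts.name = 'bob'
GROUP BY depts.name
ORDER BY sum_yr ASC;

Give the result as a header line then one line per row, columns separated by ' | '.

After JOIN depts (3 rows):
cities.yr | cities.name | cities.dept | depts.city | depts.name | depts.yr
5 | carol | mkt | LA | bob | 5
30 | hank | eng | CHI | gina | 30
1 | dave | eng | NY | bob | 1
After WHERE (2 rows):
cities.yr | cities.name | cities.dept | depts.city | depts.name | depts.yr
5 | carol | mkt | LA | bob | 5
1 | dave | eng | NY | bob | 1
After GROUP BY (1 rows):
depts.name | sum_yr
bob | 6
After ORDER BY (1 rows):
depts.name | sum_yr
bob | 6

== RESULT ==
depts.name | sum_yr
bob | 6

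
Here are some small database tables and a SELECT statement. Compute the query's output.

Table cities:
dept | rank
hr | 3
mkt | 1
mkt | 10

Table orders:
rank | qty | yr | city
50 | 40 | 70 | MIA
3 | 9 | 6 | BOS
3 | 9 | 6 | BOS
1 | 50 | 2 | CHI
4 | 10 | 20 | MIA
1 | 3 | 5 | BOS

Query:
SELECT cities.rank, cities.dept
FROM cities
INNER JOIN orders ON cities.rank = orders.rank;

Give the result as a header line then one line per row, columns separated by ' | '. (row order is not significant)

After JOIN orders (4 rows):
cities.dept | cities.rank | orders.rank | orders.qty | orders.yr | orders.city
hr | 3 | 3 | 9 | 6 | BOS
hr | 3 | 3 | 9 | 6 | BOS
mkt | 1 | 1 | 50 | 2 | CHI
mkt | 1 | 1 | 3 | 5 | BOS
After SELECT (4 rows):
cities.rank | cities.dept
3 | hr
3 | hr
1 | mkt
1 | mkt

== RESULT ==
cities.rank | cities.dept
3 | hr
3 | hr
1 | mkt
1 | mkt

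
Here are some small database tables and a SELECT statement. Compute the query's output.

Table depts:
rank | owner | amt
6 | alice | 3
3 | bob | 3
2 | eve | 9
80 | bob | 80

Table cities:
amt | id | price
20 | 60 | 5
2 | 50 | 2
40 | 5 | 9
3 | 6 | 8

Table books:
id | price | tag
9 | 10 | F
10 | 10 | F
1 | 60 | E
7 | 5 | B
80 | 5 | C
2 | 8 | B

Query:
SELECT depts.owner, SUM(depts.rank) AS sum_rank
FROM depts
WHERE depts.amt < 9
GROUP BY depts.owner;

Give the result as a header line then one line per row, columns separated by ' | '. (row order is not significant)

== RESULT ==
depts.owner | sum_rank
alice | 6
bob | 3

Derivation:
After WHERE (2 rows):
depts.rank | depts.owner | depts.amt
6 | alice | 3
3 | bob | 3
After GROUP BY (2 rows):
depts.owner | sum_rank
alice | 6
bob | 3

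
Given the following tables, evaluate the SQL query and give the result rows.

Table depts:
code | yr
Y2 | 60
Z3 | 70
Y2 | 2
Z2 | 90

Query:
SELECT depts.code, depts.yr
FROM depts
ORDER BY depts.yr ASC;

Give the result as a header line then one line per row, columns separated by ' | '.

== RESULT ==
depts.code | depts.yr
Y2 | 2
Y2 | 60
Z3 | 70
Z2 | 90

Derivation:
After SELECT (4 rows):
depts.code | depts.yr
Y2 | 60
Z3 | 70
Y2 | 2
Z2 | 90
After ORDER BY (4 rows):
depts.code | depts.yr
Y2 | 2
Y2 | 60
Z3 | 70
Z2 | 90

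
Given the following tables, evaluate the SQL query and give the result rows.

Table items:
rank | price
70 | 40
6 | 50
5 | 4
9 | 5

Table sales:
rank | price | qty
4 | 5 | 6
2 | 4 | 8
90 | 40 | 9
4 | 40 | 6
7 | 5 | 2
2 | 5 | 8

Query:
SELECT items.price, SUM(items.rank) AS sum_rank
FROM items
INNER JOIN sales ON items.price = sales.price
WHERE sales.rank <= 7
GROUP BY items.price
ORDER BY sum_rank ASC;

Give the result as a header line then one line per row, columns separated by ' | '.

After JOIN sales (6 rows):
items.rank | items.price | sales.rank | sales.price | sales.qty
70 | 40 | 90 | 40 | 9
70 | 40 | 4 | 40 | 6
5 | 4 | 2 | 4 | 8
9 | 5 | 4 | 5 | 6
9 | 5 | 7 | 5 | 2
9 | 5 | 2 | 5 | 8
After WHERE (5 rows):
items.rank | items.price | sales.rank | sales.price | sales.qty
70 | 40 | 4 | 40 | 6
5 | 4 | 2 | 4 | 8
9 | 5 | 4 | 5 | 6
9 | 5 | 7 | 5 | 2
9 | 5 | 2 | 5 | 8
After GROUP BY (3 rows):
items.price | sum_rank
40 | 70
4 | 5
5 | 27
After ORDER BY (3 rows):
items.price | sum_rank
4 | 5
5 | 27
40 | 70

== RESULT ==
items.price | sum_rank
4 | 5
5 | 27
40 | 70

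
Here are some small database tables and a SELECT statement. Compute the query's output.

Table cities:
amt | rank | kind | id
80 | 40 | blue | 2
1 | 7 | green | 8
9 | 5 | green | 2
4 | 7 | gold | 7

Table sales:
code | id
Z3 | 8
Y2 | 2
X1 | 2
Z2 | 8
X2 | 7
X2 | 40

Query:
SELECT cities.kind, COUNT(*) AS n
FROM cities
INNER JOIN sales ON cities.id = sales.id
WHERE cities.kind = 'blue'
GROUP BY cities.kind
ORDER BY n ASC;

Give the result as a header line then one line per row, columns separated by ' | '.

After JOIN sales (7 rows):
cities.amt | cities.rank | cities.kind | cities.id | sales.code | sales.id
80 | 40 | blue | 2 | Y2 | 2
80 | 40 | blue | 2 | X1 | 2
1 | 7 | green | 8 | Z3 | 8
1 | 7 | green | 8 | Z2 | 8
9 | 5 | green | 2 | Y2 | 2
9 | 5 | green | 2 | X1 | 2
4 | 7 | gold | 7 | X2 | 7
After WHERE (2 rows):
cities.amt | cities.rank | cities.kind | cities.id | sales.code | sales.id
80 | 40 | blue | 2 | Y2 | 2
80 | 40 | blue | 2 | X1 | 2
After GROUP BY (1 rows):
cities.kind | n
blue | 2
After ORDER BY (1 rows):
cities.kind | n
blue | 2

== RESULT ==
cities.kind | n
blue | 2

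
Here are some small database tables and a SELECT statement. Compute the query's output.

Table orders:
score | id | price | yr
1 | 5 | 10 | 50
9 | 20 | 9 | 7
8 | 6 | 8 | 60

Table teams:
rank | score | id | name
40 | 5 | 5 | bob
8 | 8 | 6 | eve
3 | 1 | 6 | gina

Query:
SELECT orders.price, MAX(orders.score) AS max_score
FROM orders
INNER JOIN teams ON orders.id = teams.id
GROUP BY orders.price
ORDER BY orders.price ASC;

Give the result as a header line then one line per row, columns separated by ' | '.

== RESULT ==
orders.price | max_score
8 | 8
10 | 1

Derivation:
After JOIN teams (3 rows):
orders.score | orders.id | orders.price | orders.yr | teams.rank | teams.score | teams.id | teams.name
1 | 5 | 10 | 50 | 40 | 5 | 5 | bob
8 | 6 | 8 | 60 | 8 | 8 | 6 | eve
8 | 6 | 8 | 60 | 3 | 1 | 6 | gina
After GROUP BY (2 rows):
orders.price | max_score
10 | 1
8 | 8
After ORDER BY (2 rows):
orders.price | max_score
8 | 8
10 | 1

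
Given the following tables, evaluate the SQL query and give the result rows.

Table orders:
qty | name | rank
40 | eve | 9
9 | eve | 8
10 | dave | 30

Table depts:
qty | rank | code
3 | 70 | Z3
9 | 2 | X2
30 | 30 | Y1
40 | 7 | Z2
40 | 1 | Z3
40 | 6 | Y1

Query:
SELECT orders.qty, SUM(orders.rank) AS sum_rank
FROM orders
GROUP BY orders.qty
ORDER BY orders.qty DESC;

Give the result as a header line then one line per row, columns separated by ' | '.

After GROUP BY (3 rows):
orders.qty | sum_rank
40 | 9
9 | 8
10 | 30
After ORDER BY (3 rows):
orders.qty | sum_rank
40 | 9
10 | 30
9 | 8

== RESULT ==
orders.qty | sum_rank
40 | 9
10 | 30
9 | 8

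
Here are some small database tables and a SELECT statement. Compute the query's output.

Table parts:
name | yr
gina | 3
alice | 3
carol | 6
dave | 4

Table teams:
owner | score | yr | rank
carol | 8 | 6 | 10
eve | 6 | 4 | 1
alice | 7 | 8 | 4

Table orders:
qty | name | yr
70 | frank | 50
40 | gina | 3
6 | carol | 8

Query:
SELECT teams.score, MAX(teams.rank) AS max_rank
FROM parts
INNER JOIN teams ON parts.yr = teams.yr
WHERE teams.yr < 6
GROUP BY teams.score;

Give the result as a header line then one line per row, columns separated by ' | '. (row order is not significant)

After JOIN teams (2 rows):
parts.name | parts.yr | teams.owner | teams.score | teams.yr | teams.rank
carol | 6 | carol | 8 | 6 | 10
dave | 4 | eve | 6 | 4 | 1
After WHERE (1 rows):
parts.name | parts.yr | teams.owner | teams.score | teams.yr | teams.rank
dave | 4 | eve | 6 | 4 | 1
After GROUP BY (1 rows):
teams.score | max_rank
6 | 1

== RESULT ==
teams.score | max_rank
6 | 1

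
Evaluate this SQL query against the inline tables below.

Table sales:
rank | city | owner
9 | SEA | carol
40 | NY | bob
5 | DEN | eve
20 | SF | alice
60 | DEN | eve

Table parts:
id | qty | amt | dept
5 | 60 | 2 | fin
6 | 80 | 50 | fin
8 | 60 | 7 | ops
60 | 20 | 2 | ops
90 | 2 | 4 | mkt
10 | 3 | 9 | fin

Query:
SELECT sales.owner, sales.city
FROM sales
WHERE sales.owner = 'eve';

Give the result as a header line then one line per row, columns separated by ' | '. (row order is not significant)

== RESULT ==
sales.owner | sales.city
eve | DEN
eve | DEN

Derivation:
After WHERE (2 rows):
sales.rank | sales.city | sales.owner
5 | DEN | eve
60 | DEN | eve
After SELECT (2 rows):
sales.owner | sales.city
eve | DEN
eve | DEN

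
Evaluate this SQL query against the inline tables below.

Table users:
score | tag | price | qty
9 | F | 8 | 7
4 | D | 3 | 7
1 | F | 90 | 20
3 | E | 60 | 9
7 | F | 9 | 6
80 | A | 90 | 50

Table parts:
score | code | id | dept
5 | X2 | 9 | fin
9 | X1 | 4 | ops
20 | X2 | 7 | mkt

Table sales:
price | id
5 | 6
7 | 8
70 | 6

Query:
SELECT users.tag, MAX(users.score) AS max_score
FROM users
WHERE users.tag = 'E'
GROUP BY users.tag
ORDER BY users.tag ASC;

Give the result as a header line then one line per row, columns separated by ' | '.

After WHERE (1 rows):
users.score | users.tag | users.price | users.qty
3 | E | 60 | 9
After GROUP BY (1 rows):
users.tag | max_score
E | 3
After ORDER BY (1 rows):
users.tag | max_score
E | 3

== RESULT ==
users.tag | max_score
E | 3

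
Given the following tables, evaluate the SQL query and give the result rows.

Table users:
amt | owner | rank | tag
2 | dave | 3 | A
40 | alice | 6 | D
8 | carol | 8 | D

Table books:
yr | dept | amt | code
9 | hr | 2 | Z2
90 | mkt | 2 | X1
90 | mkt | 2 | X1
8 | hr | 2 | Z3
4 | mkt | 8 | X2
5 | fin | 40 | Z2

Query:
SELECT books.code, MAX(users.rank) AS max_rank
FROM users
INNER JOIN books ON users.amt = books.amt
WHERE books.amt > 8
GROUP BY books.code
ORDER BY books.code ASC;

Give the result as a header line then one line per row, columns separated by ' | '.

After JOIN books (6 rows):
users.amt | users.owner | users.rank | users.tag | books.yr | books.dept | books.amt | books.code
2 | dave | 3 | A | 9 | hr | 2 | Z2
2 | dave | 3 | A | 90 | mkt | 2 | X1
2 | dave | 3 | A | 90 | mkt | 2 | X1
2 | dave | 3 | A | 8 | hr | 2 | Z3
40 | alice | 6 | D | 5 | fin | 40 | Z2
8 | carol | 8 | D | 4 | mkt | 8 | X2
After WHERE (1 rows):
users.amt | users.owner | users.rank | users.tag | books.yr | books.dept | books.amt | books.code
40 | alice | 6 | D | 5 | fin | 40 | Z2
After GROUP BY (1 rows):
books.code | max_rank
Z2 | 6
After ORDER BY (1 rows):
books.code | max_rank
Z2 | 6

== RESULT ==
books.code | max_rank
Z2 | 6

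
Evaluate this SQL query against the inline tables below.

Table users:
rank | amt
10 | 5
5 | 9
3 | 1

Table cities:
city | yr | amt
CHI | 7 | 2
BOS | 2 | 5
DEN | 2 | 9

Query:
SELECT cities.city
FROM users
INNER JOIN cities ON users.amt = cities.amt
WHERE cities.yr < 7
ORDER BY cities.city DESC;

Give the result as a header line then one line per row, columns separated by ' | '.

== RESULT ==
cities.city
DEN
BOS

Derivation:
After JOIN cities (2 rows):
users.rank | users.amt | cities.city | cities.yr | cities.amt
10 | 5 | BOS | 2 | 5
5 | 9 | DEN | 2 | 9
After WHERE (2 rows):
users.rank | users.amt | cities.city | cities.yr | cities.amt
10 | 5 | BOS | 2 | 5
5 | 9 | DEN | 2 | 9
After SELECT (2 rows):
cities.city
BOS
DEN
After ORDER BY (2 rows):
cities.city
DEN
BOS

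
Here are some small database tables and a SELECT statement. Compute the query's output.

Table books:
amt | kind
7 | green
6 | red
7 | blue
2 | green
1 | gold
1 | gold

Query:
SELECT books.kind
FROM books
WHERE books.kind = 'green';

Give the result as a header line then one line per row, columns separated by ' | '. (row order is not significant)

After WHERE (2 rows):
books.amt | books.kind
7 | green
2 | green
After SELECT (2 rows):
books.kind
green
green

== RESULT ==
books.kind
green
green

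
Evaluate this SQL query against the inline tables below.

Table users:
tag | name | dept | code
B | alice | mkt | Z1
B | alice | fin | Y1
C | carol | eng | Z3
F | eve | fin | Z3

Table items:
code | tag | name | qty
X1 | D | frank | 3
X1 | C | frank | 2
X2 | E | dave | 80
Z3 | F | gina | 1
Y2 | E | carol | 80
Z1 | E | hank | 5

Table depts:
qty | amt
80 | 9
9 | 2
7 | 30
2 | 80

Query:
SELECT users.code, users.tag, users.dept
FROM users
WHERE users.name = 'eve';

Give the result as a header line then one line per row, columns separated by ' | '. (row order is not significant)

== RESULT ==
users.code | users.tag | users.dept
Z3 | F | fin

Derivation:
After WHERE (1 rows):
users.tag | users.name | users.dept | users.code
F | eve | fin | Z3
After SELECT (1 rows):
users.code | users.tag | users.dept
Z3 | F | fin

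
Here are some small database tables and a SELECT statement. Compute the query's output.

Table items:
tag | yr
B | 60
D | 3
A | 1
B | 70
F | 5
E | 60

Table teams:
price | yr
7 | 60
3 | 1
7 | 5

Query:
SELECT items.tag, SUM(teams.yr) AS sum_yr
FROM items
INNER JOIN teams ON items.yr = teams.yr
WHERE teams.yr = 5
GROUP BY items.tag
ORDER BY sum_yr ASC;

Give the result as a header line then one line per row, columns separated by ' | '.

== RESULT ==
items.tag | sum_yr
F | 5

Derivation:
After JOIN teams (4 rows):
items.tag | items.yr | teams.price | teams.yr
B | 60 | 7 | 60
A | 1 | 3 | 1
F | 5 | 7 | 5
E | 60 | 7 | 60
After WHERE (1 rows):
items.tag | items.yr | teams.price | teams.yr
F | 5 | 7 | 5
After GROUP BY (1 rows):
items.tag | sum_yr
F | 5
After ORDER BY (1 rows):
items.tag | sum_yr
F | 5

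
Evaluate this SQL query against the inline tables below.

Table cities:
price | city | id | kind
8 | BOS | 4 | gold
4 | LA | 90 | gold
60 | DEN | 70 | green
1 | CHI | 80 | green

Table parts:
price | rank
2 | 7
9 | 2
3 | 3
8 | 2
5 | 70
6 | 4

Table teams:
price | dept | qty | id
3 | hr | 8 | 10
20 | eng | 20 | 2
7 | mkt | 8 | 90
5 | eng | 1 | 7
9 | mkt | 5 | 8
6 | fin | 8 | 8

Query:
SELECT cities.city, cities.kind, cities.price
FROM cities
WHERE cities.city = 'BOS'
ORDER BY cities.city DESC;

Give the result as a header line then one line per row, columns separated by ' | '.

== RESULT ==
cities.city | cities.kind | cities.price
BOS | gold | 8

Derivation:
After WHERE (1 rows):
cities.price | cities.city | cities.id | cities.kind
8 | BOS | 4 | gold
After SELECT (1 rows):
cities.city | cities.kind | cities.price
BOS | gold | 8
After ORDER BY (1 rows):
cities.city | cities.kind | cities.price
BOS | gold | 8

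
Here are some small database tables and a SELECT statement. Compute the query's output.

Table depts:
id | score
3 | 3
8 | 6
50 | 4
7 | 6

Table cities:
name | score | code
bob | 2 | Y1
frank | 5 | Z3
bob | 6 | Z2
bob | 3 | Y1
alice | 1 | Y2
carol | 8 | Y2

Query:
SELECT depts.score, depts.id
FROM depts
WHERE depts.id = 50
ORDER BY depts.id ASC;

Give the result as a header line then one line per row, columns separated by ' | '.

== RESULT ==
depts.score | depts.id
4 | 50

Derivation:
After WHERE (1 rows):
depts.id | depts.score
50 | 4
After SELECT (1 rows):
depts.score | depts.id
4 | 50
After ORDER BY (1 rows):
depts.score | depts.id
4 | 50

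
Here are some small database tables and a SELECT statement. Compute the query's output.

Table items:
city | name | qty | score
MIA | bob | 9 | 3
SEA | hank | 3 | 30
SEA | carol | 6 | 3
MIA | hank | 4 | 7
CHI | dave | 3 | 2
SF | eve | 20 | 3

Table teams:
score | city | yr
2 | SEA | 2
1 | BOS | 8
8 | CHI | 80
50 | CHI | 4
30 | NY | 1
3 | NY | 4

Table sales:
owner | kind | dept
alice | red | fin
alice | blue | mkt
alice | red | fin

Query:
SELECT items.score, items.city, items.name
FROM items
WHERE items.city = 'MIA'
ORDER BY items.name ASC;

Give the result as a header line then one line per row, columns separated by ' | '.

After WHERE (2 rows):
items.city | items.name | items.qty | items.score
MIA | bob | 9 | 3
MIA | hank | 4 | 7
After SELECT (2 rows):
items.score | items.city | items.name
3 | MIA | bob
7 | MIA | hank
After ORDER BY (2 rows):
items.score | items.city | items.name
3 | MIA | bob
7 | MIA | hank

== RESULT ==
items.score | items.city | items.name
3 | MIA | bob
7 | MIA | hank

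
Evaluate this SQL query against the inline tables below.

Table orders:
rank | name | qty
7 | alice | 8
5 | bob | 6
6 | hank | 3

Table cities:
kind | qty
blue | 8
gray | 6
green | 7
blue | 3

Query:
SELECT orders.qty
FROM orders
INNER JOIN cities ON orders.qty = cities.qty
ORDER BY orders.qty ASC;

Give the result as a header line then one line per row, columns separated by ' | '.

== RESULT ==
orders.qty
3
6
8

Derivation:
After JOIN cities (3 rows):
orders.rank | orders.name | orders.qty | cities.kind | cities.qty
7 | alice | 8 | blue | 8
5 | bob | 6 | gray | 6
6 | hank | 3 | blue | 3
After SELECT (3 rows):
orders.qty
8
6
3
After ORDER BY (3 rows):
orders.qty
3
6
8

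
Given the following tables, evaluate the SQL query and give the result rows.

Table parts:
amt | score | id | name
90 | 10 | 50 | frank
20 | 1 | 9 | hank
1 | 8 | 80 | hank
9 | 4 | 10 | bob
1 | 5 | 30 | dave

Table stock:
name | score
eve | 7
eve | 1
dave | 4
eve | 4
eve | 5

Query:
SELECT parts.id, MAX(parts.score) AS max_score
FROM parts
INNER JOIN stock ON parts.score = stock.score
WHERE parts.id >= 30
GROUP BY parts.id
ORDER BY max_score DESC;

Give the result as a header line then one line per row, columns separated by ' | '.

After JOIN stock (4 rows):
parts.amt | parts.score | parts.id | parts.name | stock.name | stock.score
20 | 1 | 9 | hank | eve | 1
9 | 4 | 10 | bob | dave | 4
9 | 4 | 10 | bob | eve | 4
1 | 5 | 30 | dave | eve | 5
After WHERE (1 rows):
parts.amt | parts.score | parts.id | parts.name | stock.name | stock.score
1 | 5 | 30 | dave | eve | 5
After GROUP BY (1 rows):
parts.id | max_score
30 | 5
After ORDER BY (1 rows):
parts.id | max_score
30 | 5

== RESULT ==
parts.id | max_score
30 | 5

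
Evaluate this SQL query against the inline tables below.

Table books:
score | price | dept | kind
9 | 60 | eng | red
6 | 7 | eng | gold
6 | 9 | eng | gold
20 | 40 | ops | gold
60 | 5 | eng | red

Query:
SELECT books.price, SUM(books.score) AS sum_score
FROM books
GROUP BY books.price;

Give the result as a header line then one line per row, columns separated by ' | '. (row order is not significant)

== RESULT ==
books.price | sum_score
60 | 9
7 | 6
9 | 6
40 | 20
5 | 60

Derivation:
After GROUP BY (5 rows):
books.price | sum_score
60 | 9
7 | 6
9 | 6
40 | 20
5 | 60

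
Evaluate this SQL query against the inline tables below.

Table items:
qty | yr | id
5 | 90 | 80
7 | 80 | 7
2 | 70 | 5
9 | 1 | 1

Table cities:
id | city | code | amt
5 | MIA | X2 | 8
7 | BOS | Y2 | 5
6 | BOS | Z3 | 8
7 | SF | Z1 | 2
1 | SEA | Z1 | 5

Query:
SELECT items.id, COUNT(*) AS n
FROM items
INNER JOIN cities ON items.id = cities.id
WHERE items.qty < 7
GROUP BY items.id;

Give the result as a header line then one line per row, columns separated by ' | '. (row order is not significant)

After JOIN cities (4 rows):
items.qty | items.yr | items.id | cities.id | cities.city | cities.code | cities.amt
7 | 80 | 7 | 7 | BOS | Y2 | 5
7 | 80 | 7 | 7 | SF | Z1 | 2
2 | 70 | 5 | 5 | MIA | X2 | 8
9 | 1 | 1 | 1 | SEA | Z1 | 5
After WHERE (1 rows):
items.qty | items.yr | items.id | cities.id | cities.city | cities.code | cities.amt
2 | 70 | 5 | 5 | MIA | X2 | 8
After GROUP BY (1 rows):
items.id | n
5 | 1

== RESULT ==
items.id | n
5 | 1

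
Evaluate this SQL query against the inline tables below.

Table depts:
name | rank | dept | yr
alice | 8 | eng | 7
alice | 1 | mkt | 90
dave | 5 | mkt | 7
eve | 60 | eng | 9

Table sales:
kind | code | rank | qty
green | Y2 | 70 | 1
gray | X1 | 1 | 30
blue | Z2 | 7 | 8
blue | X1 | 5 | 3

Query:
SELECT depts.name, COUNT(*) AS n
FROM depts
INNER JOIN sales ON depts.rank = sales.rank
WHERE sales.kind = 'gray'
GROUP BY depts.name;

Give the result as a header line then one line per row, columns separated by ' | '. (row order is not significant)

After JOIN sales (2 rows):
depts.name | depts.rank | depts.dept | depts.yr | sales.kind | sales.code | sales.rank | sales.qty
alice | 1 | mkt | 90 | gray | X1 | 1 | 30
dave | 5 | mkt | 7 | blue | X1 | 5 | 3
After WHERE (1 rows):
depts.name | depts.rank | depts.dept | depts.yr | sales.kind | sales.code | sales.rank | sales.qty
alice | 1 | mkt | 90 | gray | X1 | 1 | 30
After GROUP BY (1 rows):
depts.name | n
alice | 1

== RESULT ==
depts.name | n
alice | 1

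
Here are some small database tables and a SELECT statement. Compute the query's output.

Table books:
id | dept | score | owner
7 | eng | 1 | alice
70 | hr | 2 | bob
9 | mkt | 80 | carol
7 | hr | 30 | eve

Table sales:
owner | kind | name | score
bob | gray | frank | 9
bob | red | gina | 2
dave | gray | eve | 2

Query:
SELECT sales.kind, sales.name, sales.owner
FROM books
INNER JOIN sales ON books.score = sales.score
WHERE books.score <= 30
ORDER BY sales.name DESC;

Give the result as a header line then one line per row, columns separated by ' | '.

== RESULT ==
sales.kind | sales.name | sales.owner
red | gina | bob
gray | eve | dave

Derivation:
After JOIN sales (2 rows):
books.id | books.dept | books.score | books.owner | sales.owner | sales.kind | sales.name | sales.score
70 | hr | 2 | bob | bob | red | gina | 2
70 | hr | 2 | bob | dave | gray | eve | 2
After WHERE (2 rows):
books.id | books.dept | books.score | books.owner | sales.owner | sales.kind | sales.name | sales.score
70 | hr | 2 | bob | bob | red | gina | 2
70 | hr | 2 | bob | dave | gray | eve | 2
After SELECT (2 rows):
sales.kind | sales.name | sales.owner
red | gina | bob
gray | eve | dave
After ORDER BY (2 rows):
sales.kind | sales.name | sales.owner
red | gina | bob
gray | eve | dave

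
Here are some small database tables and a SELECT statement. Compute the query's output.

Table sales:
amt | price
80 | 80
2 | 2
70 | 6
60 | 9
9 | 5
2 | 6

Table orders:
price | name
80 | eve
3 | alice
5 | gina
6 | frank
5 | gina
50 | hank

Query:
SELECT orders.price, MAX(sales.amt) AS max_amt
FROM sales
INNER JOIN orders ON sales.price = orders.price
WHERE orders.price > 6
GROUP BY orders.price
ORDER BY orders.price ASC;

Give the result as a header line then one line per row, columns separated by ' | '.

== RESULT ==
orders.price | max_amt
80 | 80

Derivation:
After JOIN orders (5 rows):
sales.amt | sales.price | orders.price | orders.name
80 | 80 | 80 | eve
70 | 6 | 6 | frank
9 | 5 | 5 | gina
9 | 5 | 5 | gina
2 | 6 | 6 | frank
After WHERE (1 rows):
sales.amt | sales.price | orders.price | orders.name
80 | 80 | 80 | eve
After GROUP BY (1 rows):
orders.price | max_amt
80 | 80
After ORDER BY (1 rows):
orders.price | max_amt
80 | 80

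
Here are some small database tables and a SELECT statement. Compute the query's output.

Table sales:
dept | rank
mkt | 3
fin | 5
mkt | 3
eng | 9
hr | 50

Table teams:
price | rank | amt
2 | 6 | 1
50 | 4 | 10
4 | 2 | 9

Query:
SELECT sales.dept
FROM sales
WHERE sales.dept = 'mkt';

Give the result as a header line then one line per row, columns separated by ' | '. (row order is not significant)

== RESULT ==
sales.dept
mkt
mkt

Derivation:
After WHERE (2 rows):
sales.dept | sales.rank
mkt | 3
mkt | 3
After SELECT (2 rows):
sales.dept
mkt
mkt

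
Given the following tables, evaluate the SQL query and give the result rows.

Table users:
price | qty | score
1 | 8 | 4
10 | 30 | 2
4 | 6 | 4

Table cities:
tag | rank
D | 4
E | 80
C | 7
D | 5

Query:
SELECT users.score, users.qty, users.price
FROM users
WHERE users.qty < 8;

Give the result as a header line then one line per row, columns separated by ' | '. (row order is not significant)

After WHERE (1 rows):
users.price | users.qty | users.score
4 | 6 | 4
After SELECT (1 rows):
users.score | users.qty | users.price
4 | 6 | 4

== RESULT ==
users.score | users.qty | users.price
4 | 6 | 4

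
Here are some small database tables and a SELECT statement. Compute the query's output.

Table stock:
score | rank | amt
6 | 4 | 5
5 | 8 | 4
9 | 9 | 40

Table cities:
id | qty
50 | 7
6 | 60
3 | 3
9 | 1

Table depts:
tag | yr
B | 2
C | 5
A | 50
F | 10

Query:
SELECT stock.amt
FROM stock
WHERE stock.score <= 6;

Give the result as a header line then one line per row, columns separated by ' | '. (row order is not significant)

== RESULT ==
stock.amt
5
4

Derivation:
After WHERE (2 rows):
stock.score | stock.rank | stock.amt
6 | 4 | 5
5 | 8 | 4
After SELECT (2 rows):
stock.amt
5
4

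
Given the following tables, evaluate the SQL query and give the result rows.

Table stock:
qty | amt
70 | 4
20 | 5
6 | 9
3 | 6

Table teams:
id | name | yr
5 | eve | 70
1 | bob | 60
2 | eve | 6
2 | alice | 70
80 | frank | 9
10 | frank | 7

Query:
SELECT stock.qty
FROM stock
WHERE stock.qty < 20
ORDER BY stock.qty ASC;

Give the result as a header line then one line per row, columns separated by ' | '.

== RESULT ==
stock.qty
3
6

Derivation:
After WHERE (2 rows):
stock.qty | stock.amt
6 | 9
3 | 6
After SELECT (2 rows):
stock.qty
6
3
After ORDER BY (2 rows):
stock.qty
3
6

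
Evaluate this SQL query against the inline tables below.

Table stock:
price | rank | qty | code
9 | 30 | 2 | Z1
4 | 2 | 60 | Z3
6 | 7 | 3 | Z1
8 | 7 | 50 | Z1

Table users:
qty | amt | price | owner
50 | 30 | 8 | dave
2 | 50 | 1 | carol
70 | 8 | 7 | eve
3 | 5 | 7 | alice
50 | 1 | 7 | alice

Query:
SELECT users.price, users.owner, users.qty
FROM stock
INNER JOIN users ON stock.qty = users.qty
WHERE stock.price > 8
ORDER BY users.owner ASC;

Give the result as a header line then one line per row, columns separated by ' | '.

== RESULT ==
users.price | users.owner | users.qty
1 | carol | 2

Derivation:
After JOIN users (4 rows):
stock.price | stock.rank | stock.qty | stock.code | users.qty | users.amt | users.price | users.owner
9 | 30 | 2 | Z1 | 2 | 50 | 1 | carol
6 | 7 | 3 | Z1 | 3 | 5 | 7 | alice
8 | 7 | 50 | Z1 | 50 | 30 | 8 | dave
8 | 7 | 50 | Z1 | 50 | 1 | 7 | alice
After WHERE (1 rows):
stock.price | stock.rank | stock.qty | stock.code | users.qty | users.amt | users.price | users.owner
9 | 30 | 2 | Z1 | 2 | 50 | 1 | carol
After SELECT (1 rows):
users.price | users.owner | users.qty
1 | carol | 2
After ORDER BY (1 rows):
users.price | users.owner | users.qty
1 | carol | 2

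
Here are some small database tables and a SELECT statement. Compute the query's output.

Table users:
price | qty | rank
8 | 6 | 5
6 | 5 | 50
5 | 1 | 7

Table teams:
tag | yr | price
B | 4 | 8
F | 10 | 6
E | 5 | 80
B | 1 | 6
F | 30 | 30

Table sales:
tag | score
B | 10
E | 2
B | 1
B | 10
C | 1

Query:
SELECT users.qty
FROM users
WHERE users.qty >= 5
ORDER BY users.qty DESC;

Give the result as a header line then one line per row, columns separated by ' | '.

== RESULT ==
users.qty
6
5

Derivation:
After WHERE (2 rows):
users.price | users.qty | users.rank
8 | 6 | 5
6 | 5 | 50
After SELECT (2 rows):
users.qty
6
5
After ORDER BY (2 rows):
users.qty
6
5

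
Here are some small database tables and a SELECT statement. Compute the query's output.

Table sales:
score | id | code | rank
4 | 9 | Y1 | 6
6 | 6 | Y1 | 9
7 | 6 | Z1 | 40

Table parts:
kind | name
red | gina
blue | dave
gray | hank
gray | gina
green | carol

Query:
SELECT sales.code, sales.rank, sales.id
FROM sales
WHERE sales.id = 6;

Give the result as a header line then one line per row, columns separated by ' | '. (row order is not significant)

After WHERE (2 rows):
sales.score | sales.id | sales.code | sales.rank
6 | 6 | Y1 | 9
7 | 6 | Z1 | 40
After SELECT (2 rows):
sales.code | sales.rank | sales.id
Y1 | 9 | 6
Z1 | 40 | 6

== RESULT ==
sales.code | sales.rank | sales.id
Y1 | 9 | 6
Z1 | 40 | 6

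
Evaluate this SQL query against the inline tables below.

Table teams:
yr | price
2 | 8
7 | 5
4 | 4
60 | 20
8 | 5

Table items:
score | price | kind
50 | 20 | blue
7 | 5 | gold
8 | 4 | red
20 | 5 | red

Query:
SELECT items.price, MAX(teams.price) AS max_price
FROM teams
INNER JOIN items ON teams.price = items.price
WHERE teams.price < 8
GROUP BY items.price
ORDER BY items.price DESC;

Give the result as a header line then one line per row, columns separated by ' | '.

== RESULT ==
items.price | max_price
5 | 5
4 | 4

Derivation:
After JOIN items (6 rows):
teams.yr | teams.price | items.score | items.price | items.kind
7 | 5 | 7 | 5 | gold
7 | 5 | 20 | 5 | red
4 | 4 | 8 | 4 | red
60 | 20 | 50 | 20 | blue
8 | 5 | 7 | 5 | gold
8 | 5 | 20 | 5 | red
After WHERE (5 rows):
teams.yr | teams.price | items.score | items.price | items.kind
7 | 5 | 7 | 5 | gold
7 | 5 | 20 | 5 | red
4 | 4 | 8 | 4 | red
8 | 5 | 7 | 5 | gold
8 | 5 | 20 | 5 | red
After GROUP BY (2 rows):
items.price | max_price
5 | 5
4 | 4
After ORDER BY (2 rows):
items.price | max_price
5 | 5
4 | 4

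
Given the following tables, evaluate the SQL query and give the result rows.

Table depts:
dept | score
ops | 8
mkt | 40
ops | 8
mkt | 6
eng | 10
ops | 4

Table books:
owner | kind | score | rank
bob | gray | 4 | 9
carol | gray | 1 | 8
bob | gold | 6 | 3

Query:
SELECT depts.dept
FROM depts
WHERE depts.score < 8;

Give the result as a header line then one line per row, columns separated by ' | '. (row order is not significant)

After WHERE (2 rows):
depts.dept | depts.score
mkt | 6
ops | 4
After SELECT (2 rows):
depts.dept
mkt
ops

== RESULT ==
depts.dept
mkt
ops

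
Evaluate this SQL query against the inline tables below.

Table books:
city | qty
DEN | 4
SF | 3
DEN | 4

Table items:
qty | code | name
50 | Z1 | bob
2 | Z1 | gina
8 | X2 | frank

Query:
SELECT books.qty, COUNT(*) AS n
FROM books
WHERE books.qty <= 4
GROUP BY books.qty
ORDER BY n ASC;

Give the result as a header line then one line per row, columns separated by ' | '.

== RESULT ==
books.qty | n
3 | 1
4 | 2

Derivation:
After WHERE (3 rows):
books.city | books.qty
DEN | 4
SF | 3
DEN | 4
After GROUP BY (2 rows):
books.qty | n
4 | 2
3 | 1
After ORDER BY (2 rows):
books.qty | n
3 | 1
4 | 2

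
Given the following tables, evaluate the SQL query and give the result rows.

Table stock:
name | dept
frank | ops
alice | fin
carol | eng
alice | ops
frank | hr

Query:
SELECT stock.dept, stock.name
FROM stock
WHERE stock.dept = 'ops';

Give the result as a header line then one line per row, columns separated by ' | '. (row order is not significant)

After WHERE (2 rows):
stock.name | stock.dept
frank | ops
alice | ops
After SELECT (2 rows):
stock.dept | stock.name
ops | frank
ops | alice

== RESULT ==
stock.dept | stock.name
ops | frank
ops | alice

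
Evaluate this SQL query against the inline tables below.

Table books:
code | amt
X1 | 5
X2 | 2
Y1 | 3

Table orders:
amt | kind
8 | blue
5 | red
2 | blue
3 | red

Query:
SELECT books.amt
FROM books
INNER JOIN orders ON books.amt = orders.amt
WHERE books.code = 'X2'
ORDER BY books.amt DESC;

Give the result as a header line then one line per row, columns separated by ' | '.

== RESULT ==
books.amt
2

Derivation:
After JOIN orders (3 rows):
books.code | books.amt | orders.amt | orders.kind
X1 | 5 | 5 | red
X2 | 2 | 2 | blue
Y1 | 3 | 3 | red
After WHERE (1 rows):
books.code | books.amt | orders.amt | orders.kind
X2 | 2 | 2 | blue
After SELECT (1 rows):
books.amt
2
After ORDER BY (1 rows):
books.amt
2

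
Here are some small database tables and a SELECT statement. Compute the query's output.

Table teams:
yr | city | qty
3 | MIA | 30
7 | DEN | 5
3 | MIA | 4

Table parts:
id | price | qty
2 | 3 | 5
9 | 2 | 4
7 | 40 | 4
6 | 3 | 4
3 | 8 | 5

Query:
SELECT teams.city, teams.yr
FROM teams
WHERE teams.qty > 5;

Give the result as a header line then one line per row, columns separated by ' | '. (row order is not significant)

After WHERE (1 rows):
teams.yr | teams.city | teams.qty
3 | MIA | 30
After SELECT (1 rows):
teams.city | teams.yr
MIA | 3

== RESULT ==
teams.city | teams.yr
MIA | 3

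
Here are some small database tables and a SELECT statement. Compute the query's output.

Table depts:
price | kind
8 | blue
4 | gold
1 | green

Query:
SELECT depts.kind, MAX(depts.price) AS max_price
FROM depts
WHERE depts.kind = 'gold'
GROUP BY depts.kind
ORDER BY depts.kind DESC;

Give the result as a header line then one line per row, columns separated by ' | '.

After WHERE (1 rows):
depts.price | depts.kind
4 | gold
After GROUP BY (1 rows):
depts.kind | max_price
gold | 4
After ORDER BY (1 rows):
depts.kind | max_price
gold | 4

== RESULT ==
depts.kind | max_price
gold | 4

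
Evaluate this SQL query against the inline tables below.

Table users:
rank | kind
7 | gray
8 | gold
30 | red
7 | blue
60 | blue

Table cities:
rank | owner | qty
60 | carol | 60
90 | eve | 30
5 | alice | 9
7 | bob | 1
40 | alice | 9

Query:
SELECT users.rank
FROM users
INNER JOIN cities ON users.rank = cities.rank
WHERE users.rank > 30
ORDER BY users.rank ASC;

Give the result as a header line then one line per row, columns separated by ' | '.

== RESULT ==
users.rank
60

Derivation:
After JOIN cities (3 rows):
users.rank | users.kind | cities.rank | cities.owner | cities.qty
7 | gray | 7 | bob | 1
7 | blue | 7 | bob | 1
60 | blue | 60 | carol | 60
After WHERE (1 rows):
users.rank | users.kind | cities.rank | cities.owner | cities.qty
60 | blue | 60 | carol | 60
After SELECT (1 rows):
users.rank
60
After ORDER BY (1 rows):
users.rank
60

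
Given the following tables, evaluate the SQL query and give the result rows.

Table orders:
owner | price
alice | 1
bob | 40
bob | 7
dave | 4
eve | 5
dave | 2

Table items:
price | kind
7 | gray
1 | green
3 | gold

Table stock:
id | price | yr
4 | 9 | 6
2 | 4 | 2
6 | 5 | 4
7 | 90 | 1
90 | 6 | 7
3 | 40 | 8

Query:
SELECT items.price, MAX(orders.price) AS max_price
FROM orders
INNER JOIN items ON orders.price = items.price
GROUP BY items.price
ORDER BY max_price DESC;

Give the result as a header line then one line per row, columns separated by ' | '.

== RESULT ==
items.price | max_price
7 | 7
1 | 1

Derivation:
After JOIN items (2 rows):
orders.owner | orders.price | items.price | items.kind
alice | 1 | 1 | green
bob | 7 | 7 | gray
After GROUP BY (2 rows):
items.price | max_price
1 | 1
7 | 7
After ORDER BY (2 rows):
items.price | max_price
7 | 7
1 | 1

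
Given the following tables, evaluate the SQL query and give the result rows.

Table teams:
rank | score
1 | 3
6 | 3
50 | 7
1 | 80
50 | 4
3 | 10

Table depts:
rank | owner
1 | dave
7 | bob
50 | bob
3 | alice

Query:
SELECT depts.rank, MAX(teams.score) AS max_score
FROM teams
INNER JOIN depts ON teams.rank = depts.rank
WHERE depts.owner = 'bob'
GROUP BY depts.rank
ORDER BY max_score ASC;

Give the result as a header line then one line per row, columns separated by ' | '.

== RESULT ==
depts.rank | max_score
50 | 7

Derivation:
After JOIN depts (5 rows):
teams.rank | teams.score | depts.rank | depts.owner
1 | 3 | 1 | dave
50 | 7 | 50 | bob
1 | 80 | 1 | dave
50 | 4 | 50 | bob
3 | 10 | 3 | alice
After WHERE (2 rows):
teams.rank | teams.score | depts.rank | depts.owner
50 | 7 | 50 | bob
50 | 4 | 50 | bob
After GROUP BY (1 rows):
depts.rank | max_score
50 | 7
After ORDER BY (1 rows):
depts.rank | max_score
50 | 7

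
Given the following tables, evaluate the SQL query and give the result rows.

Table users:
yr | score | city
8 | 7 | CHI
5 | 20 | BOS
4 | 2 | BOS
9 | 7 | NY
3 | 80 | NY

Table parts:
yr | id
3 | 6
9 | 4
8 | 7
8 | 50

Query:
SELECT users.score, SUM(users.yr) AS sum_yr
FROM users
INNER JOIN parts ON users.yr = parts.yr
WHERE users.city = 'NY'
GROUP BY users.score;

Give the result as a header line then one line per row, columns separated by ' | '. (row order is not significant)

After JOIN parts (4 rows):
users.yr | users.score | users.city | parts.yr | parts.id
8 | 7 | CHI | 8 | 7
8 | 7 | CHI | 8 | 50
9 | 7 | NY | 9 | 4
3 | 80 | NY | 3 | 6
After WHERE (2 rows):
users.yr | users.score | users.city | parts.yr | parts.id
9 | 7 | NY | 9 | 4
3 | 80 | NY | 3 | 6
After GROUP BY (2 rows):
users.score | sum_yr
7 | 9
80 | 3

== RESULT ==
users.score | sum_yr
7 | 9
80 | 3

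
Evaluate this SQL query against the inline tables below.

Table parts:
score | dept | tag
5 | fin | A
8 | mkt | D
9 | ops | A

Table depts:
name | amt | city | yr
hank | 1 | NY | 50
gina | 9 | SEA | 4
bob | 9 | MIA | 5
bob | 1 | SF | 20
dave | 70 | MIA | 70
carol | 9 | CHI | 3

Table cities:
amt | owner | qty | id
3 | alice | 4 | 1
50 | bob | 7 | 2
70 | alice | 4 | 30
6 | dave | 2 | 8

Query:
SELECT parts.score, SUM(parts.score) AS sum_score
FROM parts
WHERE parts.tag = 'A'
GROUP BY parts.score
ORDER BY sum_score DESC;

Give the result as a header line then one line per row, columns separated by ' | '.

After WHERE (2 rows):
parts.score | parts.dept | parts.tag
5 | fin | A
9 | ops | A
After GROUP BY (2 rows):
parts.score | sum_score
5 | 5
9 | 9
After ORDER BY (2 rows):
parts.score | sum_score
9 | 9
5 | 5

== RESULT ==
parts.score | sum_score
9 | 9
5 | 5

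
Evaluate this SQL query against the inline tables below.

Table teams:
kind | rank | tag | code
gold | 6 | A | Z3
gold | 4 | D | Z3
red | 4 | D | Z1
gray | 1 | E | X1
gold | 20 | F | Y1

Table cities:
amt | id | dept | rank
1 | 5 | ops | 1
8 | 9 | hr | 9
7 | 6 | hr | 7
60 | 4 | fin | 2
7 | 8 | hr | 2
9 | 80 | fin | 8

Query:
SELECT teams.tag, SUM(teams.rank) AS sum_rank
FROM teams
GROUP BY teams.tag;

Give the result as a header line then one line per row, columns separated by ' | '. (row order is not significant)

== RESULT ==
teams.tag | sum_rank
A | 6
D | 8
E | 1
F | 20

Derivation:
After GROUP BY (4 rows):
teams.tag | sum_rank
A | 6
D | 8
E | 1
F | 20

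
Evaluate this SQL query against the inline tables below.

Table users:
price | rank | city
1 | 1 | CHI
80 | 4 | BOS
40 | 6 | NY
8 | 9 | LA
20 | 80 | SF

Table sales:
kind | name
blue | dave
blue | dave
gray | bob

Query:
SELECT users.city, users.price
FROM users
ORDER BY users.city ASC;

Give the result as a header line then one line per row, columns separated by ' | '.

After SELECT (5 rows):
users.city | users.price
CHI | 1
BOS | 80
NY | 40
LA | 8
SF | 20
After ORDER BY (5 rows):
users.city | users.price
BOS | 80
CHI | 1
LA | 8
NY | 40
SF | 20

== RESULT ==
users.city | users.price
BOS | 80
CHI | 1
LA | 8
NY | 40
SF | 20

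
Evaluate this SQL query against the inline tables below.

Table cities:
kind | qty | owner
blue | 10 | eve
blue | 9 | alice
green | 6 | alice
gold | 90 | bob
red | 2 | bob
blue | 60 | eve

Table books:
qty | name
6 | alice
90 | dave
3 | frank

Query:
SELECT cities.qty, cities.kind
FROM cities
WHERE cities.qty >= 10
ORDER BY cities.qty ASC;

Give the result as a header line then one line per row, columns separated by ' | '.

After WHERE (3 rows):
cities.kind | cities.qty | cities.owner
blue | 10 | eve
gold | 90 | bob
blue | 60 | eve
After SELECT (3 rows):
cities.qty | cities.kind
10 | blue
90 | gold
60 | blue
After ORDER BY (3 rows):
cities.qty | cities.kind
10 | blue
60 | blue
90 | gold

== RESULT ==
cities.qty | cities.kind
10 | blue
60 | blue
90 | gold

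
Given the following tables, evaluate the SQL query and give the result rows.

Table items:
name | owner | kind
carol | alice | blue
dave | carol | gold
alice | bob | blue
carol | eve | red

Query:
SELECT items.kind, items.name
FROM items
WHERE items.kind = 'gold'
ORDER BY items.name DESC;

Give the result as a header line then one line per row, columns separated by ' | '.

== RESULT ==
items.kind | items.name
gold | dave

Derivation:
After WHERE (1 rows):
items.name | items.owner | items.kind
dave | carol | gold
After SELECT (1 rows):
items.kind | items.name
gold | dave
After ORDER BY (1 rows):
items.kind | items.name
gold | dave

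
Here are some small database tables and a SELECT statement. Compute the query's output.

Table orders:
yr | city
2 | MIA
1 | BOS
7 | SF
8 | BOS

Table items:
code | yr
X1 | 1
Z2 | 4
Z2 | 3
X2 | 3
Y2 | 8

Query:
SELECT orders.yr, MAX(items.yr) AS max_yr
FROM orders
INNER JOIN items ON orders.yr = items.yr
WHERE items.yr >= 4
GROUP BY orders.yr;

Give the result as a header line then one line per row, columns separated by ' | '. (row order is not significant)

== RESULT ==
orders.yr | max_yr
8 | 8

Derivation:
After JOIN items (2 rows):
orders.yr | orders.city | items.code | items.yr
1 | BOS | X1 | 1
8 | BOS | Y2 | 8
After WHERE (1 rows):
orders.yr | orders.city | items.code | items.yr
8 | BOS | Y2 | 8
After GROUP BY (1 rows):
orders.yr | max_yr
8 | 8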